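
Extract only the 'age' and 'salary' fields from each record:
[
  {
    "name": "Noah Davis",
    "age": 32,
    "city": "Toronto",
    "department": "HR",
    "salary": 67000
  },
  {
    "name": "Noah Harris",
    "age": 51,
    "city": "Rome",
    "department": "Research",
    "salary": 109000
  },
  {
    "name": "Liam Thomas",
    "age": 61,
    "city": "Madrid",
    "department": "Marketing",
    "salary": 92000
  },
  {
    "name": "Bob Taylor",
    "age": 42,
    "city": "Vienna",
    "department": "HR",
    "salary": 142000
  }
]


Original: 4 records with fields: name, age, city, department, salary
Keep: ['age', 'salary']
Drop: ['name', 'city', 'department']
Result: 4 records, 2 fields each

[
  {
    "age": 32,
    "salary": 67000
  },
  {
    "age": 51,
    "salary": 109000
  },
  {
    "age": 61,
    "salary": 92000
  },
  {
    "age": 42,
    "salary": 142000
  }
]


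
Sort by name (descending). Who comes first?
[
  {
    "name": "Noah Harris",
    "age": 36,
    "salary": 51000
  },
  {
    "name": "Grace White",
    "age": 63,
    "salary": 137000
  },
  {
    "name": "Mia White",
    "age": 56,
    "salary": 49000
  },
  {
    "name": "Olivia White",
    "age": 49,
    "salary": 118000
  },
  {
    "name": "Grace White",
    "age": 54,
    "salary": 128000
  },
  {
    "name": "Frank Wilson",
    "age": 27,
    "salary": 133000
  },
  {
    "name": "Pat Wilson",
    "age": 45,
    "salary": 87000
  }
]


Sort by: name (descending)

Sorted order:
  1. Pat Wilson (name = Pat Wilson)
  2. Olivia White (name = Olivia White)
  3. Noah Harris (name = Noah Harris)
  4. Mia White (name = Mia White)
  5. Grace White (name = Grace White)
  6. Grace White (name = Grace White)
  7. Frank Wilson (name = Frank Wilson)

First: Pat Wilson

Pat Wilson


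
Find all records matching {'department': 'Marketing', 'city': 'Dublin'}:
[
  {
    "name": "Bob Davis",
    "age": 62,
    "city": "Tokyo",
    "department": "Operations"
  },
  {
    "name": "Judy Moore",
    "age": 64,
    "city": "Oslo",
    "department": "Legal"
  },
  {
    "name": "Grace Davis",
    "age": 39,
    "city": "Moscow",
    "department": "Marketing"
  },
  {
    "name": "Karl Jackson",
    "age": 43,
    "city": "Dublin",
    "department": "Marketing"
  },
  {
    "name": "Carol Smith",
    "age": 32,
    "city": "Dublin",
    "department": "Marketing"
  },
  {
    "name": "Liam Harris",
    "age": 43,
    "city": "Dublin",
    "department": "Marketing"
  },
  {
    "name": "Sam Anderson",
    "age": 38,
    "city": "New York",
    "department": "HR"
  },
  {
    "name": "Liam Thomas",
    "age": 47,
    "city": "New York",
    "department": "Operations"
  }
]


Search criteria: {'department': 'Marketing', 'city': 'Dublin'}

Checking 8 records:
  Bob Davis: {department: Operations, city: Tokyo}
  Judy Moore: {department: Legal, city: Oslo}
  Grace Davis: {department: Marketing, city: Moscow}
  Karl Jackson: {department: Marketing, city: Dublin} <-- MATCH
  Carol Smith: {department: Marketing, city: Dublin} <-- MATCH
  Liam Harris: {department: Marketing, city: Dublin} <-- MATCH
  Sam Anderson: {department: HR, city: New York}
  Liam Thomas: {department: Operations, city: New York}

Matches: ["Karl Jackson", "Carol Smith", "Liam Harris"]

["Karl Jackson", "Carol Smith", "Liam Harris"]


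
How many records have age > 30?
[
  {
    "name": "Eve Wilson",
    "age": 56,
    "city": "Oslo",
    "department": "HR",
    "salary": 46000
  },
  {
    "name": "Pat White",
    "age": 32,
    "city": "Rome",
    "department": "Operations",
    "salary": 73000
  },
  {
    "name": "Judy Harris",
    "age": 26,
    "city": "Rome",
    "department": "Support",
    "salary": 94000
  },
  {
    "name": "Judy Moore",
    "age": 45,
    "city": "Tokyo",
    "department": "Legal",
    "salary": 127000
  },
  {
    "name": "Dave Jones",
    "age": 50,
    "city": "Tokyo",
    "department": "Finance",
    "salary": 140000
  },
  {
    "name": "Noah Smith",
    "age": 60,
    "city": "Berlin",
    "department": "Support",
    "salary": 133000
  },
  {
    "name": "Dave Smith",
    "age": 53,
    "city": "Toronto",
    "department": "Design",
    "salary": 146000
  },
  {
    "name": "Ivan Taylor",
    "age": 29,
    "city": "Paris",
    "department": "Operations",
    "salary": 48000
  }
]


Data: 8 records
Condition: age > 30

Checking each record:
  Eve Wilson: 56 MATCH
  Pat White: 32 MATCH
  Judy Harris: 26
  Judy Moore: 45 MATCH
  Dave Jones: 50 MATCH
  Noah Smith: 60 MATCH
  Dave Smith: 53 MATCH
  Ivan Taylor: 29

Count: 6

6


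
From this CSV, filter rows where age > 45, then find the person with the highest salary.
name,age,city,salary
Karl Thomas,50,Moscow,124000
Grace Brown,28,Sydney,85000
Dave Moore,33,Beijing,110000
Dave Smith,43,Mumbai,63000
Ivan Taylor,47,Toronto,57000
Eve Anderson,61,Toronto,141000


Filter: age > 45
Sort by: salary (descending)

Filtered records (3):
  Eve Anderson, age 61, salary $141000
  Karl Thomas, age 50, salary $124000
  Ivan Taylor, age 47, salary $57000

Highest salary: Eve Anderson ($141000)

Eve Anderson


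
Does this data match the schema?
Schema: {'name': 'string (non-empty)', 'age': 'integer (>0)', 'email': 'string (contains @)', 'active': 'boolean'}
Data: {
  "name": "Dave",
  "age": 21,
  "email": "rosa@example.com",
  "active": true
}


Validating each field against schema:
  name: OK (non-empty string)
  age: OK (positive integer)
  email: OK (string with @)
  active: OK (boolean)

Result: VALID

VALID


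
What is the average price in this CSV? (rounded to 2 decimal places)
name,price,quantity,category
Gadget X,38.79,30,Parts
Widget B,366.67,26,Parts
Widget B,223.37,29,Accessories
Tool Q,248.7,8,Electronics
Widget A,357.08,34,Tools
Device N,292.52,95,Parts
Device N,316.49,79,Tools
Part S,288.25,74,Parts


Computing average price:
Values: [38.79, 366.67, 223.37, 248.7, 357.08, 292.52, 316.49, 288.25]
Sum = 2131.87
Count = 8
Average = 2131.87/8 = 266.48375 exactly -> 266.48 (rounded half-up to 2 decimal places)

266.48


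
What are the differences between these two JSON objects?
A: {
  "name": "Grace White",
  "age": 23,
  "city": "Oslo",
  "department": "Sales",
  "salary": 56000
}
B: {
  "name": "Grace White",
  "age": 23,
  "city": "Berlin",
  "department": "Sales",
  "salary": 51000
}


Comparing each field (in key order):
  name: same
  age: same
  city: DIFFERENT
  department: same
  salary: DIFFERENT
Differences:
  city: Oslo -> Berlin
  salary: 56000 -> 51000

2 field(s) changed

2 changes: city, salary


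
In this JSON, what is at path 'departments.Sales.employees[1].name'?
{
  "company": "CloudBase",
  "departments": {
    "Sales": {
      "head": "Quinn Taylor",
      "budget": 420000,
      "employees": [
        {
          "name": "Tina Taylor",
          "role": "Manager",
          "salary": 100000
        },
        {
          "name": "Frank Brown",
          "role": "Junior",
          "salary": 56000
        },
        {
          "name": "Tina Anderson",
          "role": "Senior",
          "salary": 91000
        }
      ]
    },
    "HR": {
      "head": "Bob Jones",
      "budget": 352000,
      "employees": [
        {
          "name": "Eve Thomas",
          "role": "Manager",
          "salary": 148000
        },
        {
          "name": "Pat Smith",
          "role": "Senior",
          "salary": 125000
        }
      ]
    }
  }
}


Path: departments.Sales.employees[1].name

Navigate:
  -> departments
  -> Sales
  -> employees[1].name = 'Frank Brown'

Frank Brown


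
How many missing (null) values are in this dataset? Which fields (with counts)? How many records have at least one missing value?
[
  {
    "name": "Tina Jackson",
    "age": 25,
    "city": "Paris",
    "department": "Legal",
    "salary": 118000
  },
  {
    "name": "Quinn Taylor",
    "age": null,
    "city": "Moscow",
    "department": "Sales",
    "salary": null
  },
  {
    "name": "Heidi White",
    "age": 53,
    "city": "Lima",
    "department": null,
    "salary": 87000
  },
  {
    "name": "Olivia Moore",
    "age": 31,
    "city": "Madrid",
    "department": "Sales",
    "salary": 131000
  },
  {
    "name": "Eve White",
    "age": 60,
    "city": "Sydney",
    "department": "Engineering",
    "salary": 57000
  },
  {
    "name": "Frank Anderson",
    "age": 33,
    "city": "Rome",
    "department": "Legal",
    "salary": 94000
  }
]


Checking for missing (null) values in 6 records:

  Tina Jackson: complete
  Quinn Taylor: age, salary
  Heidi White: department
  Olivia Moore: complete
  Eve White: complete
  Frank Anderson: complete

Per field:
  name: 0 missing
  age: 1 missing
  city: 0 missing
  department: 1 missing
  salary: 1 missing

Total missing values: 3
Records with any missing: 2

3 missing values (age: 1, department: 1, salary: 1); 2 incomplete records


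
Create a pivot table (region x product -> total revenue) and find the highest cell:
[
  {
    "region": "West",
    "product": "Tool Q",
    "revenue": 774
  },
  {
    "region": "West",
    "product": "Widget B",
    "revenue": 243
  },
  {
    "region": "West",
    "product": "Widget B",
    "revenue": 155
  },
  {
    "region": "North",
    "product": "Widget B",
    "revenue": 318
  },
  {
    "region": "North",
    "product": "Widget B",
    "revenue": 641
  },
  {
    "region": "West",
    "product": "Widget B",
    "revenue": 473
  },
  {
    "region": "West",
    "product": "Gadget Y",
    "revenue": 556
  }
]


Pivot: region (rows) x product (columns) -> total revenue

     Gadget Y      Tool Q        Widget B    
North            0             0           959  
West           556           774           871  

Highest: North / Widget B = $959

North / Widget B = $959


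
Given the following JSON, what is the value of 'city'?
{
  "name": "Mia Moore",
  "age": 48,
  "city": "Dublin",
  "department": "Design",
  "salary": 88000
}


Looking up field 'city'
Value: Dublin

Dublin


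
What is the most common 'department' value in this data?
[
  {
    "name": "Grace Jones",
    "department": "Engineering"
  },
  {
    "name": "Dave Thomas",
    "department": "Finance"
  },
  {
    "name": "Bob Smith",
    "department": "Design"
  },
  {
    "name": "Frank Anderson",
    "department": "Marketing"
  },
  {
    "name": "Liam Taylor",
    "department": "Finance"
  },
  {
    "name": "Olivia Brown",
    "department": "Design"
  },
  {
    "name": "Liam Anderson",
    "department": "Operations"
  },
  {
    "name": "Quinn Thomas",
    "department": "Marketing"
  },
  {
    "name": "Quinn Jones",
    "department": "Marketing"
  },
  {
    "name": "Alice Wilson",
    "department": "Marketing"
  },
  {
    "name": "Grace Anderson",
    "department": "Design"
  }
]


Counting 'department' values across 11 records:

  Marketing: 4 ####
  Design: 3 ###
  Finance: 2 ##
  Engineering: 1 #
  Operations: 1 #

Most common: Marketing (4 times)

Marketing (4 times)


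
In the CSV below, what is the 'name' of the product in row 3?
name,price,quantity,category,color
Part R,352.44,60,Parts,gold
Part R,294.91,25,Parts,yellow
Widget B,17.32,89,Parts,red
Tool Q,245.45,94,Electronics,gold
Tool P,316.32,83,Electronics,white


Query: Row 3 ('Widget B'), column 'name'
Value: Widget B

Widget B


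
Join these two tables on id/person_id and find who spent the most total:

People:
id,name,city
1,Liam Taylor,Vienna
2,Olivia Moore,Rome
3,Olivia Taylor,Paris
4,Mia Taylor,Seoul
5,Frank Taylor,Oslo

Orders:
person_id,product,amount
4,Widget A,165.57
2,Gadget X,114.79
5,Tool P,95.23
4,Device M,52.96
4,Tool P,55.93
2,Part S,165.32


Join on: people.id = orders.person_id

Joined rows:
  Mia Taylor (Seoul) bought Widget A for $165.57
  Olivia Moore (Rome) bought Gadget X for $114.79
  Frank Taylor (Oslo) bought Tool P for $95.23
  Mia Taylor (Seoul) bought Device M for $52.96
  Mia Taylor (Seoul) bought Tool P for $55.93
  Olivia Moore (Rome) bought Part S for $165.32

Total per person:
  Olivia Moore: $280.11
  Mia Taylor: $274.46
  Frank Taylor: $95.23

Top spender: Olivia Moore ($280.11)

Olivia Moore ($280.11)


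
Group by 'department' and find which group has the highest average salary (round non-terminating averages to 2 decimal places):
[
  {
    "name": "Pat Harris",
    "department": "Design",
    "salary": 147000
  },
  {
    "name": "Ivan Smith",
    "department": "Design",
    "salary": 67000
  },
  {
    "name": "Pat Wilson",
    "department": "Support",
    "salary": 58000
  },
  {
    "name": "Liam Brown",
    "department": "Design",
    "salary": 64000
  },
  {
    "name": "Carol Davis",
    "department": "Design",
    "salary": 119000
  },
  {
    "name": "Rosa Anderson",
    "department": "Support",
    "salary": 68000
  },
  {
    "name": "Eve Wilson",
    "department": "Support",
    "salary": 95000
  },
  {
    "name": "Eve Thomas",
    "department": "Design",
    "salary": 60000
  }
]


Group by: department

Groups:
  Design: 5 people, avg salary = 457000/5 = $91400
  Support: 3 people, avg salary = 221000/3 ≈ $73666.67

Highest average salary: Design ($91400)

Design ($91400)


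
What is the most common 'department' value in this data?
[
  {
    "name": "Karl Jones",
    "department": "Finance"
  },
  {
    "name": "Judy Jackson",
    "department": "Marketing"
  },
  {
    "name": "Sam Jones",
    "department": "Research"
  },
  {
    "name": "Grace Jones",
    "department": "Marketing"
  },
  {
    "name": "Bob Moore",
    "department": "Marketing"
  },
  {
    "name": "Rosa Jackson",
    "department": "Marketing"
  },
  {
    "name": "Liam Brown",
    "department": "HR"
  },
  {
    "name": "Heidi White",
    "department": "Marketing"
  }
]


Counting 'department' values across 8 records:

  Marketing: 5 #####
  Finance: 1 #
  Research: 1 #
  HR: 1 #

Most common: Marketing (5 times)

Marketing (5 times)


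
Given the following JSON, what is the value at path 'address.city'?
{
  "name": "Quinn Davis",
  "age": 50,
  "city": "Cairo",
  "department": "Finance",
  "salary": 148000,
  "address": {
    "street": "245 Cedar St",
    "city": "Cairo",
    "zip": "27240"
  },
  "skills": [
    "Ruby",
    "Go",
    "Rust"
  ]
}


Query: address.city
Path: address -> city
Value: Cairo

Cairo


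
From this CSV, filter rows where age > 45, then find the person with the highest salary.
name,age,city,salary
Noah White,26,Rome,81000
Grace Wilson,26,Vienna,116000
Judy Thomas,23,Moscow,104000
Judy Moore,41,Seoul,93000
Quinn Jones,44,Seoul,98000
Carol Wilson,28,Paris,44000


Filter: age > 45
Sort by: salary (descending)

Filtered records (0):

No records match the filter.

None


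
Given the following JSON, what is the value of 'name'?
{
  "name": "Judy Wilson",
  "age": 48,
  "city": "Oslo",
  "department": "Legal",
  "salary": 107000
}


Looking up field 'name'
Value: Judy Wilson

Judy Wilson


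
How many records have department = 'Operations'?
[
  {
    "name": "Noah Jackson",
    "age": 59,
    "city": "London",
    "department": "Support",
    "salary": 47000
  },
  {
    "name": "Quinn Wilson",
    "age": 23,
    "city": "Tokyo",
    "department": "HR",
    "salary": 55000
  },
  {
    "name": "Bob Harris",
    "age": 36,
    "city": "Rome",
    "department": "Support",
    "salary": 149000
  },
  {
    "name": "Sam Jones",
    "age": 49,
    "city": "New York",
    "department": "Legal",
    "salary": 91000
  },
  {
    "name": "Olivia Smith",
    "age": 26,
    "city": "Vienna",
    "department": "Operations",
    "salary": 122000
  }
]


Data: 5 records
Condition: department = 'Operations'

Checking each record:
  Noah Jackson: Support
  Quinn Wilson: HR
  Bob Harris: Support
  Sam Jones: Legal
  Olivia Smith: Operations MATCH

Count: 1

1


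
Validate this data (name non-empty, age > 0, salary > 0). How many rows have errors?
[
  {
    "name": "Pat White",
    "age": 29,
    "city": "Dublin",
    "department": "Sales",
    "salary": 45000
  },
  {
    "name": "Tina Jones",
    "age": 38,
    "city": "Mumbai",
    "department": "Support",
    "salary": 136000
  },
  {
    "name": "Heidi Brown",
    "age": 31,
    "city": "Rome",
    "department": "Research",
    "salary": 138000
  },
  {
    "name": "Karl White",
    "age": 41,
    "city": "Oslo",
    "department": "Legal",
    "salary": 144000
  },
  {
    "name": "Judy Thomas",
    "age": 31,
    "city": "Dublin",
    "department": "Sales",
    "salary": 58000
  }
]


Validating 5 records:
Rules: name non-empty, age > 0, salary > 0

  Row 1 (Pat White): OK
  Row 2 (Tina Jones): OK
  Row 3 (Heidi Brown): OK
  Row 4 (Karl White): OK
  Row 5 (Judy Thomas): OK

Total errors: 0

0 errors


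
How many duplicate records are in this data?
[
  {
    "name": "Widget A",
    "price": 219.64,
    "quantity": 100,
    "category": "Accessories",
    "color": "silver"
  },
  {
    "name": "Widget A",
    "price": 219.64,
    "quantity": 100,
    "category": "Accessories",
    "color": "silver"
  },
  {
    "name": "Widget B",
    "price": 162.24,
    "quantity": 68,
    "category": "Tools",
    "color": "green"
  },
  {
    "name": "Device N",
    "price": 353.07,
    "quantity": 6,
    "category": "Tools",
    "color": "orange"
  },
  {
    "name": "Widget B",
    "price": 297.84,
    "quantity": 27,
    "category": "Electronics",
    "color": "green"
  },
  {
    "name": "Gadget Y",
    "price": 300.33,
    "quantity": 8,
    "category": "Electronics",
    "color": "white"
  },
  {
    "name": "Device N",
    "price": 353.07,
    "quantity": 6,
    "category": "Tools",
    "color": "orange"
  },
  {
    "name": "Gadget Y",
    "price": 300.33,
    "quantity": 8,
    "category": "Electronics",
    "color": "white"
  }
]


Checking 8 records for duplicates:

  Row 1: Widget A ($219.64, qty 100)
  Row 2: Widget A ($219.64, qty 100) <-- DUPLICATE
  Row 3: Widget B ($162.24, qty 68)
  Row 4: Device N ($353.07, qty 6)
  Row 5: Widget B ($297.84, qty 27)
  Row 6: Gadget Y ($300.33, qty 8)
  Row 7: Device N ($353.07, qty 6) <-- DUPLICATE
  Row 8: Gadget Y ($300.33, qty 8) <-- DUPLICATE

Duplicates found: 3
Unique records: 5

3 duplicates, 5 unique


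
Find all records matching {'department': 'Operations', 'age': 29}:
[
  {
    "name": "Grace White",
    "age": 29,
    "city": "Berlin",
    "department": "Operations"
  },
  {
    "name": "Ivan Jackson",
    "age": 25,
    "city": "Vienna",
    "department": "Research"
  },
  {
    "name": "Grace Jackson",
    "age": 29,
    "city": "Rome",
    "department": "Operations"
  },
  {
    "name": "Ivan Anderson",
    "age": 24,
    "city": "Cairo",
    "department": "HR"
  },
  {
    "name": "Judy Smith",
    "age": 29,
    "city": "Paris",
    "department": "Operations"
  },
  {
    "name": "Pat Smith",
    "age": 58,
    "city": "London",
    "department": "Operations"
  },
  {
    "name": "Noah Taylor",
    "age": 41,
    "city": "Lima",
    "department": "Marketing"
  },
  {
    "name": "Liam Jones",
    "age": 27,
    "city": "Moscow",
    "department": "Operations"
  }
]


Search criteria: {'department': 'Operations', 'age': 29}

Checking 8 records:
  Grace White: {department: Operations, age: 29} <-- MATCH
  Ivan Jackson: {department: Research, age: 25}
  Grace Jackson: {department: Operations, age: 29} <-- MATCH
  Ivan Anderson: {department: HR, age: 24}
  Judy Smith: {department: Operations, age: 29} <-- MATCH
  Pat Smith: {department: Operations, age: 58}
  Noah Taylor: {department: Marketing, age: 41}
  Liam Jones: {department: Operations, age: 27}

Matches: ["Grace White", "Grace Jackson", "Judy Smith"]

["Grace White", "Grace Jackson", "Judy Smith"]


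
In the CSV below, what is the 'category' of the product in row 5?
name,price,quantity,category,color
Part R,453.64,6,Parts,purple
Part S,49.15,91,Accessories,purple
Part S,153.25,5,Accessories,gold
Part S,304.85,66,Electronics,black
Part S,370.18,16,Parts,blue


Query: Row 5 ('Part S'), column 'category'
Value: Parts

Parts


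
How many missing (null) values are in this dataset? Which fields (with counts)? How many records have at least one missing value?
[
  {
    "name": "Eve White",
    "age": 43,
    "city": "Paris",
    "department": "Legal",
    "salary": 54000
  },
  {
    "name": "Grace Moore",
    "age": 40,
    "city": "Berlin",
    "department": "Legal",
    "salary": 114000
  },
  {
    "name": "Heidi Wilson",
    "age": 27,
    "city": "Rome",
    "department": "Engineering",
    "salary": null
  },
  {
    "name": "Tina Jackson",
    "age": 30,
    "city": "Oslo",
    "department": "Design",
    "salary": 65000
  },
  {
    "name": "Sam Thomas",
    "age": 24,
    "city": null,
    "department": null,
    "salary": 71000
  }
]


Checking for missing (null) values in 5 records:

  Eve White: complete
  Grace Moore: complete
  Heidi Wilson: salary
  Tina Jackson: complete
  Sam Thomas: city, department

Per field:
  name: 0 missing
  age: 0 missing
  city: 1 missing
  department: 1 missing
  salary: 1 missing

Total missing values: 3
Records with any missing: 2

3 missing values (city: 1, department: 1, salary: 1); 2 incomplete records


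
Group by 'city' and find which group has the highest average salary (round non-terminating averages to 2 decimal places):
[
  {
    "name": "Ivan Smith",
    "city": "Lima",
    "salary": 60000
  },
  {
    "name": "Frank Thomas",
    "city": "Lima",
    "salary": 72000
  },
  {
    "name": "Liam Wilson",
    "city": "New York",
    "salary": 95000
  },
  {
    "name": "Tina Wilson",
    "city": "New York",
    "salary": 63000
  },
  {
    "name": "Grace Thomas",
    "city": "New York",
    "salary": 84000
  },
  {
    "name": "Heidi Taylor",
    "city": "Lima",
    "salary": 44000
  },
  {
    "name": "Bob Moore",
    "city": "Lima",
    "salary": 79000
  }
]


Group by: city

Groups:
  Lima: 4 people, avg salary = 255000/4 = $63750
  New York: 3 people, avg salary = 242000/3 ≈ $80666.67

Highest average salary: New York (≈$80666.67)

New York (≈$80666.67)


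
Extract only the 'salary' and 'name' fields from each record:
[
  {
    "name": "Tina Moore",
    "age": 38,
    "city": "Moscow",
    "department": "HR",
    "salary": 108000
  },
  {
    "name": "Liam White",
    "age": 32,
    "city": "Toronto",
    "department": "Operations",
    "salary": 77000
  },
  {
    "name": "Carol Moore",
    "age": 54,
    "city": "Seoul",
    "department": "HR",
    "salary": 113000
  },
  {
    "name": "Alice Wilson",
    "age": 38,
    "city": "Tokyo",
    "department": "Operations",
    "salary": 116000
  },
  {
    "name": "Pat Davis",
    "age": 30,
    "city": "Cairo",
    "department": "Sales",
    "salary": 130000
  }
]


Original: 5 records with fields: name, age, city, department, salary
Keep: ['salary', 'name']
Drop: ['age', 'city', 'department']
Result: 5 records, 2 fields each

[
  {
    "salary": 108000,
    "name": "Tina Moore"
  },
  {
    "salary": 77000,
    "name": "Liam White"
  },
  {
    "salary": 113000,
    "name": "Carol Moore"
  },
  {
    "salary": 116000,
    "name": "Alice Wilson"
  },
  {
    "salary": 130000,
    "name": "Pat Davis"
  }
]


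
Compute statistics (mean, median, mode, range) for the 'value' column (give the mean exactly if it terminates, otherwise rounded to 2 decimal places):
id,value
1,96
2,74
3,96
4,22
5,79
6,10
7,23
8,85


Data: [96, 74, 96, 22, 79, 10, 23, 85]
Count: 8
Sum: 485
Mean: 485/8 = 60.625
Sorted: [10, 22, 23, 74, 79, 85, 96, 96]
Median: 76.5
Mode: 96 (2 times)
Range: 96 - 10 = 86
Min: 10, Max: 96

mean=60.625, median=76.5, mode=96, range=86


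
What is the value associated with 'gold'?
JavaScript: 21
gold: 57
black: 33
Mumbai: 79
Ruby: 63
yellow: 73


Looking up key 'gold'
Value: 57

57


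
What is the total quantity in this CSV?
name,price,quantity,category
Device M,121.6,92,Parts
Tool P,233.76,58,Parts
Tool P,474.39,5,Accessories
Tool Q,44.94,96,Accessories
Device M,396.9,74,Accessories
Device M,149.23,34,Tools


Computing total quantity:
Values: [92, 58, 5, 96, 74, 34]
Sum = 359

359


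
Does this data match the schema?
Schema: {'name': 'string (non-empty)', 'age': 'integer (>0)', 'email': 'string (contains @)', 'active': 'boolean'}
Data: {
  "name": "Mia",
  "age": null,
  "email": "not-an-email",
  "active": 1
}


Validating each field against schema:
  name: OK (non-empty string)
  age: FAIL (null is not an integer)
  email: FAIL ("not-an-email" does not contain @)
  active: FAIL (1 is not a boolean)

Result: INVALID (3 errors: age, email, active)

INVALID (3 errors: age, email, active)


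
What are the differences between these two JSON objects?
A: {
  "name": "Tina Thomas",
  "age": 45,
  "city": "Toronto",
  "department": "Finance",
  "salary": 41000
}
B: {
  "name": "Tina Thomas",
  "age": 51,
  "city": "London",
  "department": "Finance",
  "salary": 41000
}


Comparing each field (in key order):
  name: same
  age: DIFFERENT
  city: DIFFERENT
  department: same
  salary: same
Differences:
  age: 45 -> 51
  city: Toronto -> London

2 field(s) changed

2 changes: age, city


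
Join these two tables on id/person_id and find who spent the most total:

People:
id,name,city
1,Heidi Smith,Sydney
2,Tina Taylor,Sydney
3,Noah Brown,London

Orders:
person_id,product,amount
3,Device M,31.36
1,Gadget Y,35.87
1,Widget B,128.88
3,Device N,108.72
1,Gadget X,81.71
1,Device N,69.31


Join on: people.id = orders.person_id

Joined rows:
  Noah Brown (London) bought Device M for $31.36
  Heidi Smith (Sydney) bought Gadget Y for $35.87
  Heidi Smith (Sydney) bought Widget B for $128.88
  Noah Brown (London) bought Device N for $108.72
  Heidi Smith (Sydney) bought Gadget X for $81.71
  Heidi Smith (Sydney) bought Device N for $69.31

Total per person:
  Heidi Smith: $315.77
  Noah Brown: $140.08

Top spender: Heidi Smith ($315.77)

Heidi Smith ($315.77)


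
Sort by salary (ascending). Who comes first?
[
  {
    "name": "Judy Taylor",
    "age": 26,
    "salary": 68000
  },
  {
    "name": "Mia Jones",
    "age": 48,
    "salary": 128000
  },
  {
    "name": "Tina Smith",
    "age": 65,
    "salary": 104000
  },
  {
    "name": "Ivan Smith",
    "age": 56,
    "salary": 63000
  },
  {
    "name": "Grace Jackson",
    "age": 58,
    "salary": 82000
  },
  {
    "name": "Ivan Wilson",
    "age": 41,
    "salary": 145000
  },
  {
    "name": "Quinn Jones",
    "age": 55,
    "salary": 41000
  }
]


Sort by: salary (ascending)

Sorted order:
  1. Quinn Jones (salary = 41000)
  2. Ivan Smith (salary = 63000)
  3. Judy Taylor (salary = 68000)
  4. Grace Jackson (salary = 82000)
  5. Tina Smith (salary = 104000)
  6. Mia Jones (salary = 128000)
  7. Ivan Wilson (salary = 145000)

First: Quinn Jones

Quinn Jones


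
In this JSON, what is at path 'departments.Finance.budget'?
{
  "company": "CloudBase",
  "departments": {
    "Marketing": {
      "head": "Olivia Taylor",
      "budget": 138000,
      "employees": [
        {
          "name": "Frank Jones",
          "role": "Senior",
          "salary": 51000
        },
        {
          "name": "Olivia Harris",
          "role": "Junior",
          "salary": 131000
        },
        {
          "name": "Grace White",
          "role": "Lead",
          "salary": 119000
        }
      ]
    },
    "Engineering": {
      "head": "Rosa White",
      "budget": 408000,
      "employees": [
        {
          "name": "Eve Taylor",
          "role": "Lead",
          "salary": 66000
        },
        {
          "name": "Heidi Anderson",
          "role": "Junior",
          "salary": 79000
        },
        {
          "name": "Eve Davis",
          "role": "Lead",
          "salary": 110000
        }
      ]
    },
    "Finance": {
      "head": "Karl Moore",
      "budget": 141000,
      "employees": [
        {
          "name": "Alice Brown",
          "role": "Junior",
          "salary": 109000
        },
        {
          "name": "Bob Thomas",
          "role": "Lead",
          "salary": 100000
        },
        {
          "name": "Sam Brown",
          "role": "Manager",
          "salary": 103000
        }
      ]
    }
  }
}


Path: departments.Finance.budget

Navigate:
  -> departments
  -> Finance
  -> budget = 141000

141000


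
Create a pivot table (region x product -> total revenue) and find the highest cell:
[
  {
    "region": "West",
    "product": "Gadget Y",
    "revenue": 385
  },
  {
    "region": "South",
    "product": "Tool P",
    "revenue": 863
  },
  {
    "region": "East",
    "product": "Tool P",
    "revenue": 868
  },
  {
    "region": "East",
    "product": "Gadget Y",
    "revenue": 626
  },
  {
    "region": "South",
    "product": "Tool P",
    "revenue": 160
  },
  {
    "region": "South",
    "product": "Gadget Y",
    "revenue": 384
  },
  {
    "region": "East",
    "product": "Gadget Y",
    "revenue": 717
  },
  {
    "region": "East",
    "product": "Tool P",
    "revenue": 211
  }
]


Pivot: region (rows) x product (columns) -> total revenue

     Gadget Y      Tool P      
East          1343          1079  
South          384          1023  
West           385             0  

Highest: East / Gadget Y = $1343

East / Gadget Y = $1343


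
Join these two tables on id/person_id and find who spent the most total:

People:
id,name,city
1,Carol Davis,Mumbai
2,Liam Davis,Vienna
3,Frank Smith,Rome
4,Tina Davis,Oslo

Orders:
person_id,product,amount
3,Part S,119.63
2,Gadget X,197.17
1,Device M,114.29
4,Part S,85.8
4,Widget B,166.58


Join on: people.id = orders.person_id

Joined rows:
  Frank Smith (Rome) bought Part S for $119.63
  Liam Davis (Vienna) bought Gadget X for $197.17
  Carol Davis (Mumbai) bought Device M for $114.29
  Tina Davis (Oslo) bought Part S for $85.8
  Tina Davis (Oslo) bought Widget B for $166.58

Total per person:
  Tina Davis: $252.38
  Liam Davis: $197.17
  Frank Smith: $119.63
  Carol Davis: $114.29

Top spender: Tina Davis ($252.38)

Tina Davis ($252.38)


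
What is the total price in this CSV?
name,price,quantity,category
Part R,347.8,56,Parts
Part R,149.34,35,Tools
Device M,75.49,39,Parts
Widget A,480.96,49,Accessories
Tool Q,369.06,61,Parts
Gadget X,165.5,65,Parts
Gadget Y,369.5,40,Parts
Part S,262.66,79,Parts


Computing total price:
Values: [347.8, 149.34, 75.49, 480.96, 369.06, 165.5, 369.5, 262.66]
Sum = 2220.31

2220.31


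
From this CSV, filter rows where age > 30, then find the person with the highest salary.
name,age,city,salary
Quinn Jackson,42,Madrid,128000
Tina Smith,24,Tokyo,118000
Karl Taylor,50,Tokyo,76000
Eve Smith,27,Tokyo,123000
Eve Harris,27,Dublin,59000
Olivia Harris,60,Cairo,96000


Filter: age > 30
Sort by: salary (descending)

Filtered records (3):
  Quinn Jackson, age 42, salary $128000
  Olivia Harris, age 60, salary $96000
  Karl Taylor, age 50, salary $76000

Highest salary: Quinn Jackson ($128000)

Quinn Jackson


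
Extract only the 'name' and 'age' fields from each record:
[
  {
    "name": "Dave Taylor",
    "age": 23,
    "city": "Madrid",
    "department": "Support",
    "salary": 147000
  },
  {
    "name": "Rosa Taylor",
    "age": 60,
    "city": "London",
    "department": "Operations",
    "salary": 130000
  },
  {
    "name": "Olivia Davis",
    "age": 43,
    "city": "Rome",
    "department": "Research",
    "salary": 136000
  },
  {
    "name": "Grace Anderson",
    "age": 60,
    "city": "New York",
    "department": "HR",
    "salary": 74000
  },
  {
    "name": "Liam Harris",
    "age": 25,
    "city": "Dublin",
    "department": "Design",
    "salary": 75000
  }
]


Original: 5 records with fields: name, age, city, department, salary
Keep: ['name', 'age']
Drop: ['city', 'department', 'salary']
Result: 5 records, 2 fields each

[
  {
    "name": "Dave Taylor",
    "age": 23
  },
  {
    "name": "Rosa Taylor",
    "age": 60
  },
  {
    "name": "Olivia Davis",
    "age": 43
  },
  {
    "name": "Grace Anderson",
    "age": 60
  },
  {
    "name": "Liam Harris",
    "age": 25
  }
]


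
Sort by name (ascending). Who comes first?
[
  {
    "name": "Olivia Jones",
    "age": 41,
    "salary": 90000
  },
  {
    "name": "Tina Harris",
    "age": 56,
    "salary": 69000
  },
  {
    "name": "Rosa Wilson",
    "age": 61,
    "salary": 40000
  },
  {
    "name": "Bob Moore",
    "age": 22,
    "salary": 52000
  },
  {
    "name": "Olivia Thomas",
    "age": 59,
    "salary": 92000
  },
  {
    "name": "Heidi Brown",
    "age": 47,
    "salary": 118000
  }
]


Sort by: name (ascending)

Sorted order:
  1. Bob Moore (name = Bob Moore)
  2. Heidi Brown (name = Heidi Brown)
  3. Olivia Jones (name = Olivia Jones)
  4. Olivia Thomas (name = Olivia Thomas)
  5. Rosa Wilson (name = Rosa Wilson)
  6. Tina Harris (name = Tina Harris)

First: Bob Moore

Bob Moore


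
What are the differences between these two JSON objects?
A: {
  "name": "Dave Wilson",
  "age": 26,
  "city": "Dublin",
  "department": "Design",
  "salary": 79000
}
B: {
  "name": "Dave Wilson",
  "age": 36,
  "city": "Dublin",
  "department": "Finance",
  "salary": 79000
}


Comparing each field (in key order):
  name: same
  age: DIFFERENT
  city: same
  department: DIFFERENT
  salary: same
Differences:
  age: 26 -> 36
  department: Design -> Finance

2 field(s) changed

2 changes: age, department


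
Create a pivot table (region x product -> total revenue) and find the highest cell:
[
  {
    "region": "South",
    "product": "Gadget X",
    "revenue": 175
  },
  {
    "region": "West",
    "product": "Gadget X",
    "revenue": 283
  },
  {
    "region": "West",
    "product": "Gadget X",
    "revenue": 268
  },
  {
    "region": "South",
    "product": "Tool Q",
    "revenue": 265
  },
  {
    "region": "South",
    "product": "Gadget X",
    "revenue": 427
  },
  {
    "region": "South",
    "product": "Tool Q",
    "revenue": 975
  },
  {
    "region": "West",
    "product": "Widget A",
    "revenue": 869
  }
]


Pivot: region (rows) x product (columns) -> total revenue

     Gadget X      Tool Q        Widget A    
South          602          1240             0  
West           551             0           869  

Highest: South / Tool Q = $1240

South / Tool Q = $1240


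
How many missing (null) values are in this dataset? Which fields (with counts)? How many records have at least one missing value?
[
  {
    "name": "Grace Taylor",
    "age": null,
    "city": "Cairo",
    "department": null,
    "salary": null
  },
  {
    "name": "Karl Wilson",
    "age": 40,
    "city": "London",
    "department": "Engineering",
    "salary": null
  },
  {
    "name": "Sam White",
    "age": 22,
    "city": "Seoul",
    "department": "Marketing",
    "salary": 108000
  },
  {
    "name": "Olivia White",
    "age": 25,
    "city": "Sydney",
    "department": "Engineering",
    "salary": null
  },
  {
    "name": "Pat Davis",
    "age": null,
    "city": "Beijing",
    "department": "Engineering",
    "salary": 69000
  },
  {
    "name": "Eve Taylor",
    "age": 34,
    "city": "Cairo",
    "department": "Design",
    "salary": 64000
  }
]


Checking for missing (null) values in 6 records:

  Grace Taylor: age, department, salary
  Karl Wilson: salary
  Sam White: complete
  Olivia White: salary
  Pat Davis: age
  Eve Taylor: complete

Per field:
  name: 0 missing
  age: 2 missing
  city: 0 missing
  department: 1 missing
  salary: 3 missing

Total missing values: 6
Records with any missing: 4

6 missing values (age: 2, department: 1, salary: 3); 4 incomplete records


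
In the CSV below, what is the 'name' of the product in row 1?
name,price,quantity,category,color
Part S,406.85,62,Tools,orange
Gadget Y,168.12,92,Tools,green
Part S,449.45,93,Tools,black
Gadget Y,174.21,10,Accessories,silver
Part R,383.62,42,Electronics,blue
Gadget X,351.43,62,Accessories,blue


Query: Row 1 ('Part S'), column 'name'
Value: Part S

Part S


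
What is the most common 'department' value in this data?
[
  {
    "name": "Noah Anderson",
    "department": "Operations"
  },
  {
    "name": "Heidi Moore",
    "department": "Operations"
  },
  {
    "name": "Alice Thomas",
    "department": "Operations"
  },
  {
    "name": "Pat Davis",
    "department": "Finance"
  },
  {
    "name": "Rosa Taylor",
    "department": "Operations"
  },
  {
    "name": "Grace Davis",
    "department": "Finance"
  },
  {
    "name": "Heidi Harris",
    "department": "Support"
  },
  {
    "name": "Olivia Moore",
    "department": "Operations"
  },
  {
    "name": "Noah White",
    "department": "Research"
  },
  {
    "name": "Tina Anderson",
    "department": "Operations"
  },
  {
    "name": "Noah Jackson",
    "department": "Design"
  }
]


Counting 'department' values across 11 records:

  Operations: 6 ######
  Finance: 2 ##
  Support: 1 #
  Research: 1 #
  Design: 1 #

Most common: Operations (6 times)

Operations (6 times)


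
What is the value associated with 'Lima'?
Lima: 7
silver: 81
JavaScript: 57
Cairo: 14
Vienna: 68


Looking up key 'Lima'
Value: 7

7


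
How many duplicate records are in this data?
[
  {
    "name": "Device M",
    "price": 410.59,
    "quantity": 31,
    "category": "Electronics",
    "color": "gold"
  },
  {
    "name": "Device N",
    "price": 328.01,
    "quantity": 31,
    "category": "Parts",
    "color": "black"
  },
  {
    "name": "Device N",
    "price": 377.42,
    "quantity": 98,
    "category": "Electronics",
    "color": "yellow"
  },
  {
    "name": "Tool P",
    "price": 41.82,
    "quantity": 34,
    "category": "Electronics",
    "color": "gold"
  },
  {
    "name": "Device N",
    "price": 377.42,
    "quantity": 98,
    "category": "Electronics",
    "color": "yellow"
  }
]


Checking 5 records for duplicates:

  Row 1: Device M ($410.59, qty 31)
  Row 2: Device N ($328.01, qty 31)
  Row 3: Device N ($377.42, qty 98)
  Row 4: Tool P ($41.82, qty 34)
  Row 5: Device N ($377.42, qty 98) <-- DUPLICATE

Duplicates found: 1
Unique records: 4

1 duplicates, 4 unique


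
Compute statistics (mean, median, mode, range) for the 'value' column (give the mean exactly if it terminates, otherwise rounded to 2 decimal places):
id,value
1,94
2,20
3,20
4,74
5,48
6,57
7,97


Data: [94, 20, 20, 74, 48, 57, 97]
Count: 7
Sum: 410
Mean: 410/7 ≈ 58.57 (rounded to 2 decimal places)
Sorted: [20, 20, 48, 57, 74, 94, 97]
Median: 57.0
Mode: 20 (2 times)
Range: 97 - 20 = 77
Min: 20, Max: 97

mean≈58.57, median=57.0, mode=20, range=77


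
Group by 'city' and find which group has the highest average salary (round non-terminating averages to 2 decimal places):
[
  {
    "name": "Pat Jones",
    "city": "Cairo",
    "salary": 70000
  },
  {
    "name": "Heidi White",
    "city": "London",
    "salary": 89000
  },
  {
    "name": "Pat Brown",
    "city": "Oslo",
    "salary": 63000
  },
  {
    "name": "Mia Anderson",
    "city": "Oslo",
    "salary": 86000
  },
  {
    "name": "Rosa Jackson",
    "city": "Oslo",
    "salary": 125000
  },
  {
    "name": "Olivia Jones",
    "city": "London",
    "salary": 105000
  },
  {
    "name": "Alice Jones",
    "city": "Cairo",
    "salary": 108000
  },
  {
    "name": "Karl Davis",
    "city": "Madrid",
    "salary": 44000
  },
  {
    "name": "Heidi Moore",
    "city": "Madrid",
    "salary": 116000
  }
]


Group by: city

Groups:
  Cairo: 2 people, avg salary = 178000/2 = $89000
  London: 2 people, avg salary = 194000/2 = $97000
  Madrid: 2 people, avg salary = 160000/2 = $80000
  Oslo: 3 people, avg salary = 274000/3 ≈ $91333.33

Highest average salary: London ($97000)

London ($97000)


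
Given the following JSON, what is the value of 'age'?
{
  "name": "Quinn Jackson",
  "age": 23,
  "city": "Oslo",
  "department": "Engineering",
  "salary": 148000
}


Looking up field 'age'
Value: 23

23


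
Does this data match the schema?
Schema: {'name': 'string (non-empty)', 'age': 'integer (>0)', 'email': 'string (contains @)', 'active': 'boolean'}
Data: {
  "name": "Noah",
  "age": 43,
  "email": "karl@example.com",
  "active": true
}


Validating each field against schema:
  name: OK (non-empty string)
  age: OK (positive integer)
  email: OK (string with @)
  active: OK (boolean)

Result: VALID

VALID


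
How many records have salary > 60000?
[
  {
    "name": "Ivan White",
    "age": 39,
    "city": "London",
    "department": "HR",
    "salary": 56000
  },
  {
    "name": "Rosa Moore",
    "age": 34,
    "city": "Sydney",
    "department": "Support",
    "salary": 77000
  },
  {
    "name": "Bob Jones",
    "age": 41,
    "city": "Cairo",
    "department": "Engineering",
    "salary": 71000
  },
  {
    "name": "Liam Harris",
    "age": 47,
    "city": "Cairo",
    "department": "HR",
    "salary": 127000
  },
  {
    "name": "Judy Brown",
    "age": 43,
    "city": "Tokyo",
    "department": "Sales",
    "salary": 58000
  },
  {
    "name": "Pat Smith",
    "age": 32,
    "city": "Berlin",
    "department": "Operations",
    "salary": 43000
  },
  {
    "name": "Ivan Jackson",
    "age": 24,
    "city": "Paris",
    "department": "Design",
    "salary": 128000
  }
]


Data: 7 records
Condition: salary > 60000

Checking each record:
  Ivan White: 56000
  Rosa Moore: 77000 MATCH
  Bob Jones: 71000 MATCH
  Liam Harris: 127000 MATCH
  Judy Brown: 58000
  Pat Smith: 43000
  Ivan Jackson: 128000 MATCH

Count: 4

4
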